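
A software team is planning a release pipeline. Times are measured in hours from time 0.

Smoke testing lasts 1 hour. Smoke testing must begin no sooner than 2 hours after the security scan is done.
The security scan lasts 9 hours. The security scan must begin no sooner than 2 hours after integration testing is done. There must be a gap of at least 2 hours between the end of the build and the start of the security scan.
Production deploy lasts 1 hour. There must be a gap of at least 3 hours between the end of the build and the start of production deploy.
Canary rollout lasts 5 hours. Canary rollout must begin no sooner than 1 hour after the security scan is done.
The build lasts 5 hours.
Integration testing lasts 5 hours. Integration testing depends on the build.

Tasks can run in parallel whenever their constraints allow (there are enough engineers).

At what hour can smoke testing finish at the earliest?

24

The build has no prerequisites, so it starts at hour 0 and finishes at hour 5.
Integration testing waits on the build (finishes hour 5), so it starts at hour 5 and finishes at 5 + 5 = hour 10.
The security scan has to wait for integration testing (finishes hour 10, plus 2-hour gap → hour 12); the build (finishes hour 5, plus 2-hour gap → hour 7). The latest of these is hour 12, so the security scan runs hour 12 to 12 + 9 = hour 21.
After the security scan (finishes hour 21, plus 2-hour gap → hour 23), smoke testing can start at hour 23 and finishes at hour 24.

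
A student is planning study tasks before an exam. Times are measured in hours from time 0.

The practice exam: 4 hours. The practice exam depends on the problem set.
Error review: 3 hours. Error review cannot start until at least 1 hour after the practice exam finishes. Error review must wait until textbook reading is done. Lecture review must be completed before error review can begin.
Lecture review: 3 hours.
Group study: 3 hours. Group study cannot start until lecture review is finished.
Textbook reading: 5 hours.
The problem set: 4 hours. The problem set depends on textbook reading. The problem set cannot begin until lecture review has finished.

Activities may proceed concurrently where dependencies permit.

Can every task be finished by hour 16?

No

Lecture review has no prerequisites, so it starts at hour 0 and finishes at hour 3.
After lecture review (finishes hour 3), group study can start at hour 3 and finishes at hour 6.
Textbook reading has no prerequisites, so it starts at hour 0 and finishes at hour 5.
For the problem set: textbook reading (finishes hour 5); lecture review (finishes hour 3). Taking the maximum gives a start of hour 5, and it finishes at 5 + 4 = hour 9.
The practice exam waits on the problem set (finishes hour 9), so it starts at hour 9 and finishes at 9 + 4 = hour 13.
Error review cannot start until the practice exam (finishes hour 13, plus 1-hour gap → hour 14); textbook reading (finishes hour 5); lecture review (finishes hour 3). The controlling bound is hour 14, so error review finishes at 14 + 3 = hour 17.
The earliest everything can be done is hour 17, which is after the deadline of 16, so it is not possible.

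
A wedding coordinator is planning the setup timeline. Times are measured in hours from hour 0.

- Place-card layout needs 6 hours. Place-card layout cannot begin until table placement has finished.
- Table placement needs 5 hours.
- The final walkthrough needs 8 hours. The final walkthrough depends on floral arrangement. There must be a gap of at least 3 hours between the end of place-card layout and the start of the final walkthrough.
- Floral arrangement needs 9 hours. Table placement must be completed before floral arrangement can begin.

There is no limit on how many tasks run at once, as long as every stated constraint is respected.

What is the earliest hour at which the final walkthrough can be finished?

Table placement has no prerequisites, so it starts at hour 0 and finishes at hour 5.
Place-card layout waits on table placement (finishes hour 5), so it starts at hour 5 and finishes at 5 + 6 = hour 11.
After table placement (finishes hour 5), floral arrangement can start at hour 5 and finishes at hour 14.
The final walkthrough cannot start until floral arrangement (finishes hour 14); place-card layout (finishes hour 11, plus 3-hour gap → hour 14). The controlling bound is hour 14, so the final walkthrough finishes at 14 + 8 = hour 22.

22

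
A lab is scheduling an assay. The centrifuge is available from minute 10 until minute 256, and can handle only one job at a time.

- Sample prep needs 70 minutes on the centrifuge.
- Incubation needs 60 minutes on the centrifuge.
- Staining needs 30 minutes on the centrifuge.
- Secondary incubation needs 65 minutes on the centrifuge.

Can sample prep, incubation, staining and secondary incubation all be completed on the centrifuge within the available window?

Yes

The centrifuge window is 256 − 10 = 246 minutes.
Running back to back, the jobs need 70 + 60 + 30 + 65 = 225 minutes on the centrifuge.
Since 225 ≤ 246, they fit within the window.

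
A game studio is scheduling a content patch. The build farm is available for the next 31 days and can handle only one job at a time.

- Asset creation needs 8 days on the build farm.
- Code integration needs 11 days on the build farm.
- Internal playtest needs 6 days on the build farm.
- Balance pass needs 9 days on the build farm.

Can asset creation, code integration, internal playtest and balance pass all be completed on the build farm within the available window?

No

Running back to back, the jobs need 8 + 11 + 6 + 9 = 34 days on the build farm.
Since 34 > 31, they cannot all fit.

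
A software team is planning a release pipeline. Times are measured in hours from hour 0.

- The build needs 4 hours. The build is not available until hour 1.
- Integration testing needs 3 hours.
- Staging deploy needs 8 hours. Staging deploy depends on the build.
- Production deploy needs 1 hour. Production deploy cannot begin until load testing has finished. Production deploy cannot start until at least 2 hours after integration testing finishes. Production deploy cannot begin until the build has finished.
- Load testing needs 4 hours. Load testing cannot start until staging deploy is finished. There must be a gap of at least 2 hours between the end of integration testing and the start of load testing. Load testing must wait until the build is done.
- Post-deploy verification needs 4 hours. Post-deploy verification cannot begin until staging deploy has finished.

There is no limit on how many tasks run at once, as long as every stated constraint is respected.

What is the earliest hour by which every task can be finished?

18

Integration testing can start immediately at hour 0; it finishes at hour 3.
The build cannot begin until its own release at hour 1. It runs from hour 1 to 1 + 4 = hour 5.
Staging deploy cannot begin until the build (finishes hour 5). It runs from hour 5 to 5 + 8 = hour 13.
Post-deploy verification cannot begin until staging deploy (finishes hour 13). It runs from hour 13 to 13 + 4 = hour 17.
For load testing: staging deploy (finishes hour 13); integration testing (finishes hour 3, plus 2-hour gap → hour 5); the build (finishes hour 5). Taking the maximum gives a start of hour 13, and it finishes at 13 + 4 = hour 17.
Production deploy needs all of load testing (finishes hour 17); integration testing (finishes hour 3, plus 2-hour gap → hour 5); the build (finishes hour 5). That puts its earliest start at hour 17; it finishes at 17 + 1 = hour 18.
All tasks are finished once the last one completes. Finish times: The build at 5, Integration testing at 3, Staging deploy at 13, Load testing at 17, Production deploy at 18, Post-deploy verification at 17. The latest is hour 18.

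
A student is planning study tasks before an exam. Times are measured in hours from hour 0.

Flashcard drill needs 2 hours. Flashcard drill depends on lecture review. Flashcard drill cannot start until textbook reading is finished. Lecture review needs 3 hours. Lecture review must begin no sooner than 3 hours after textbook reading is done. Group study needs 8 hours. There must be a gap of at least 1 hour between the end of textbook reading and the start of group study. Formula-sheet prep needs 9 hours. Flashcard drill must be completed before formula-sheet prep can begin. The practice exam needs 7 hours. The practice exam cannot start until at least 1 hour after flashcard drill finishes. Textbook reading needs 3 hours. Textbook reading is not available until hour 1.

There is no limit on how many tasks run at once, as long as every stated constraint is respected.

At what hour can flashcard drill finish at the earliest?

12

Textbook reading cannot begin until its own release at hour 1. It runs from hour 1 to 1 + 3 = hour 4.
Lecture review waits on textbook reading (finishes hour 4, plus 3-hour gap → hour 7), so it starts at hour 7 and finishes at 7 + 3 = hour 10.
Flashcard drill needs all of lecture review (finishes hour 10); textbook reading (finishes hour 4). That puts its earliest start at hour 10; it finishes at 10 + 2 = hour 12.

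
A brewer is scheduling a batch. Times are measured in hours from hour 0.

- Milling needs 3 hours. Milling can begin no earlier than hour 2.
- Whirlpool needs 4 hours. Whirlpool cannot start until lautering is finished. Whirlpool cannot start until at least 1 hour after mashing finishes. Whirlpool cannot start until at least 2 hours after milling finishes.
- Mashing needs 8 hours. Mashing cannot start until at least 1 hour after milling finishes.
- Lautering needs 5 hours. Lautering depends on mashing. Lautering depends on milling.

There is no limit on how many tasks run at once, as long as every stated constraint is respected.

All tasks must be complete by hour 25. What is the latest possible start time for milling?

4

Nothing follows whirlpool; the deadline of hour 25 is its only limit. It must start by 25 − 4 = hour 21.
Lautering must finish before whirlpool (must start by hour 21). With a 5-hour duration, lautering must start by 21 − 5 = hour 16.
For mashing: lautering (must start by hour 16); whirlpool (must start by hour 21, minus 1-hour gap → hour 20). The most restrictive is hour 16; with an 8-hour duration, mashing must start by hour 8.
Milling must finish in time for mashing (must start by hour 8, minus 1-hour gap → hour 7); lautering (must start by hour 16); whirlpool (must start by hour 21, minus 2-hour gap → hour 19). The tightest is hour 7, so milling must start by 7 − 3 = hour 4.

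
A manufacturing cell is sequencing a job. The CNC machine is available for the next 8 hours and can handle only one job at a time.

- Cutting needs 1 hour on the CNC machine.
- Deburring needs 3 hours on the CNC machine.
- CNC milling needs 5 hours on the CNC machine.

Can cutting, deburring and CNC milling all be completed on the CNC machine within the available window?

Running back to back, the jobs need 1 + 3 + 5 = 9 hours on the CNC machine.
Since 9 > 8, they cannot all fit.

No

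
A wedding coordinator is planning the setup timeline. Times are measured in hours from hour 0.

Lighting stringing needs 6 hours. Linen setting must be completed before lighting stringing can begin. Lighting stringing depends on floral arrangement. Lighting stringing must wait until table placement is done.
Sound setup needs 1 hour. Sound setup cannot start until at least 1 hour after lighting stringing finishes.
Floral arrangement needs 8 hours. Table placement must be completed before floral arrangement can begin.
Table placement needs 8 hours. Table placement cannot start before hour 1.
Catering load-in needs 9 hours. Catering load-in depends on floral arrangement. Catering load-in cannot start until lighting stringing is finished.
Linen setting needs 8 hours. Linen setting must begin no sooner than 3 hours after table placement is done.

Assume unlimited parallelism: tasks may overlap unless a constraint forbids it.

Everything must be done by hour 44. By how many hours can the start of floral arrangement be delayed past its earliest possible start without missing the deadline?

After its own release at hour 1, table placement can start at hour 1 and finishes at hour 9.
After table placement (finishes hour 9), floral arrangement can start at hour 9 and finishes at hour 17.

Working backward from the deadline:
To finish by hour 44, sound setup (duration 1) must start no later than hour 43.
To finish by hour 44, catering load-in (duration 9) must start no later than hour 35.
Lighting stringing feeds sound setup (must start by hour 43, minus 1-hour gap → hour 42); catering load-in (must start by hour 35). Taking the minimum, lighting stringing must finish by hour 35 and start by 35 − 6 = hour 29.
For floral arrangement: lighting stringing (must start by hour 29); catering load-in (must start by hour 35). The most restrictive is hour 29; with an 8-hour duration, floral arrangement must start by hour 21.
So floral arrangement can start as early as hour 9 and as late as hour 21, giving 21 − 9 = 12 hours of slack.

12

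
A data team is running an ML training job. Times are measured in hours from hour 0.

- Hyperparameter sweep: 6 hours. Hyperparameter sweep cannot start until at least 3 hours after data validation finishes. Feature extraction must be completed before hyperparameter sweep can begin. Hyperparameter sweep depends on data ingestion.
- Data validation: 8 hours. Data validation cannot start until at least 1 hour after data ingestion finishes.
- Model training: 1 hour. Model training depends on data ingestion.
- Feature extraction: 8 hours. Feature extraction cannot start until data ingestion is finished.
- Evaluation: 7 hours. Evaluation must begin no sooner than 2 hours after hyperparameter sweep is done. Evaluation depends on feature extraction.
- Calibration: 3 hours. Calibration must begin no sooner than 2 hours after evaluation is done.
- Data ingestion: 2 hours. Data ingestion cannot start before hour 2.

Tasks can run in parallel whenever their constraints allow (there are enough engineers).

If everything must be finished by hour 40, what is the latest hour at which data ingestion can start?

6

Calibration has no dependents, so it just needs to finish by hour 40. Starting by 40 − 3 = hour 37 achieves that.
Evaluation feeds into calibration (must start by hour 37, minus 2-hour gap → hour 35); so evaluation must finish by hour 35 and therefore start by hour 28.
Hyperparameter sweep feeds into evaluation (must start by hour 28, minus 2-hour gap → hour 26); so hyperparameter sweep must finish by hour 26 and therefore start by hour 20.
Data validation feeds into hyperparameter sweep (must start by hour 20, minus 3-hour gap → hour 17); so data validation must finish by hour 17 and therefore start by hour 9.
Feature extraction must finish in time for hyperparameter sweep (must start by hour 20); evaluation (must start by hour 28). The tightest is hour 20, so feature extraction must start by 20 − 8 = hour 12.
Nothing follows model training; the deadline of hour 40 is its only limit. It must start by 40 − 1 = hour 39.
Data ingestion must finish in time for data validation (must start by hour 9, minus 1-hour gap → hour 8); feature extraction (must start by hour 12); hyperparameter sweep (must start by hour 20); model training (must start by hour 39). The tightest is hour 8, so data ingestion must start by 8 − 2 = hour 6.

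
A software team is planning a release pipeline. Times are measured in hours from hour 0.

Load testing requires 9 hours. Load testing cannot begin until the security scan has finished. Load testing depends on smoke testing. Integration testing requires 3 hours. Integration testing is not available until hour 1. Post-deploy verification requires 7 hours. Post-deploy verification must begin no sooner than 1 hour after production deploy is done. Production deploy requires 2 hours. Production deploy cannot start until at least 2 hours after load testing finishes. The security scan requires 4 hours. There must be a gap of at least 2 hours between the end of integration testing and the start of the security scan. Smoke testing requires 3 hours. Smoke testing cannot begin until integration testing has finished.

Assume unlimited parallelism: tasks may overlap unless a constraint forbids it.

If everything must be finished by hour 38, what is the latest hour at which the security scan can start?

Post-deploy verification must finish by hour 38; it takes 7 hours, so it must start by 38 − 7 = hour 31.
Since post-deploy verification (must start by hour 31, minus 1-hour gap → hour 30) depends on it, production deploy must finish by hour 30. Backing off its 2-hour duration gives a latest start of hour 28.
Load testing has to be done before production deploy (must start by hour 28, minus 2-hour gap → hour 26). That means finishing by hour 26, i.e. starting by 26 − 9 = hour 17.
The security scan must finish before load testing (must start by hour 17). With a 4-hour duration, the security scan must start by 17 − 4 = hour 13.

13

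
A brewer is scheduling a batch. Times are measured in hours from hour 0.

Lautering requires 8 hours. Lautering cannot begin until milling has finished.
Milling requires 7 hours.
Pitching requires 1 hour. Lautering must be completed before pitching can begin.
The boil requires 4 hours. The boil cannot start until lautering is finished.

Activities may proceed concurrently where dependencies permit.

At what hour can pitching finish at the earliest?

16

Milling has no prerequisites, so it starts at hour 0 and finishes at hour 7.
After milling (finishes hour 7), lautering can start at hour 7 and finishes at hour 15.
Pitching waits on lautering (finishes hour 15), so it starts at hour 15 and finishes at 15 + 1 = hour 16.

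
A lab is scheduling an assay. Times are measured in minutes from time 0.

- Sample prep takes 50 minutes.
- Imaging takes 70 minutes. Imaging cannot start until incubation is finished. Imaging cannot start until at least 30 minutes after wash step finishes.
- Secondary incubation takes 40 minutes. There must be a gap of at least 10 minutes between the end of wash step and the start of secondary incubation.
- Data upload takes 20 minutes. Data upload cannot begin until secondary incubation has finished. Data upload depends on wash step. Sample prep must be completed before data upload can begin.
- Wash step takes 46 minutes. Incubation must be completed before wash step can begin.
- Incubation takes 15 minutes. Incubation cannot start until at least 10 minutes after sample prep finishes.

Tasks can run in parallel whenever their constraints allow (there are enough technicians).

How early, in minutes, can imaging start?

Nothing blocks sample prep, so it runs from minute 0 to minute 50.
Incubation waits on sample prep (finishes minute 50, plus 10-minute gap → minute 60), so it starts at minute 60 and finishes at 60 + 15 = minute 75.
Wash step waits on incubation (finishes minute 75), so it starts at minute 75 and finishes at 75 + 46 = minute 121.
Imaging waits on incubation (finishes minute 75); wash step (finishes minute 121, plus 30-minute gap → minute 151). The latest of these is minute 151, which is the earliest imaging can start.

151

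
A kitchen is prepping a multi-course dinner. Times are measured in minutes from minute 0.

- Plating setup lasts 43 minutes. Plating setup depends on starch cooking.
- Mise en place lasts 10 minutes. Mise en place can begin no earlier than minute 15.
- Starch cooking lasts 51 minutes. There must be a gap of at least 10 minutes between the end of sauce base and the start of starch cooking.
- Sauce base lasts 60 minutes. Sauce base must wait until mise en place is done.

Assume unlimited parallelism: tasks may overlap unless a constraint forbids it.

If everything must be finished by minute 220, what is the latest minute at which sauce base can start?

56

Plating setup has no dependents, so it just needs to finish by minute 220. Starting by 220 − 43 = minute 177 achieves that.
Starch cooking must finish before plating setup (must start by minute 177). With a 51-minute duration, starch cooking must start by 177 − 51 = minute 126.
Sauce base has to be done before starch cooking (must start by minute 126, minus 10-minute gap → minute 116). That means finishing by minute 116, i.e. starting by 116 − 60 = minute 56.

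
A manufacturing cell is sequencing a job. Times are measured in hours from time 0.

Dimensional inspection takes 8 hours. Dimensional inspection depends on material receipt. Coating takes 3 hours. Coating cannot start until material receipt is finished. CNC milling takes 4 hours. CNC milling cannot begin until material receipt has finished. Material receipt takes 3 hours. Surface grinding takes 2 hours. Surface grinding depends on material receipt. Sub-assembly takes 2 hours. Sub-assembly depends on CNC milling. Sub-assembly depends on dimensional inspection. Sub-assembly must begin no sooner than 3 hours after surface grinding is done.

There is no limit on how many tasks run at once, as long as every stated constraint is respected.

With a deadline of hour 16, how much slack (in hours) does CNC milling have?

7

Material receipt has no prerequisites, so it starts at hour 0 and finishes at hour 3.
CNC milling waits on material receipt (finishes hour 3), so it starts at hour 3 and finishes at 3 + 4 = hour 7.

Working backward from the deadline:
Sub-assembly must finish by hour 16; it takes 2 hours, so it must start by 16 − 2 = hour 14.
CNC milling feeds into sub-assembly (must start by hour 14); so CNC milling must finish by hour 14 and therefore start by hour 10.
So CNC milling can start as early as hour 3 and as late as hour 10, giving 10 − 3 = 7 hours of slack.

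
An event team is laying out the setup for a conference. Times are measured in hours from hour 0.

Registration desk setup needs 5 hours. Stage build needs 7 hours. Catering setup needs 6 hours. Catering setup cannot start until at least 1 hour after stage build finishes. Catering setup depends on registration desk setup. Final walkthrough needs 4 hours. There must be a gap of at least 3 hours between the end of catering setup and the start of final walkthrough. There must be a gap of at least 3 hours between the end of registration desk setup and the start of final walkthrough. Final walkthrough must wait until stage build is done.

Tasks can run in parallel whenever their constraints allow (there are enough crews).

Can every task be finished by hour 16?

Registration desk setup has no prerequisites, so it starts at hour 0 and finishes at hour 5.
Nothing blocks stage build, so it runs from hour 0 to hour 7.
Catering setup cannot start until stage build (finishes hour 7, plus 1-hour gap → hour 8); registration desk setup (finishes hour 5). The controlling bound is hour 8, so catering setup finishes at 8 + 6 = hour 14.
Final walkthrough cannot start until catering setup (finishes hour 14, plus 3-hour gap → hour 17); registration desk setup (finishes hour 5, plus 3-hour gap → hour 8); stage build (finishes hour 7). The controlling bound is hour 17, so final walkthrough finishes at 17 + 4 = hour 21.
The earliest everything can be done is hour 21, which is after the deadline of 16, so it is not possible.

No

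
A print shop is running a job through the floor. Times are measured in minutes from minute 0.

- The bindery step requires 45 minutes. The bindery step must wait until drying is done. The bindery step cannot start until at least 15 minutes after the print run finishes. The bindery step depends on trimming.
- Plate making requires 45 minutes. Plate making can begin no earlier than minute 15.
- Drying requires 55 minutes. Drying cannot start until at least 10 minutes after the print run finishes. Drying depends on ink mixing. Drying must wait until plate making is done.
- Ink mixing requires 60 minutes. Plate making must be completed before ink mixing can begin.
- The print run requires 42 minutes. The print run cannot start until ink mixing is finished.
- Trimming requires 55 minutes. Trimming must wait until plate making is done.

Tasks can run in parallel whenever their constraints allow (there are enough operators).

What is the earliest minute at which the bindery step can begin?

227

After its own release at minute 15, plate making can start at minute 15 and finishes at minute 60.
Trimming waits on plate making (finishes minute 60), so it starts at minute 60 and finishes at 60 + 55 = minute 115.
Ink mixing waits on plate making (finishes minute 60), so it starts at minute 60 and finishes at 60 + 60 = minute 120.
The print run waits on ink mixing (finishes minute 120), so it starts at minute 120 and finishes at 120 + 42 = minute 162.
For drying: the print run (finishes minute 162, plus 10-minute gap → minute 172); ink mixing (finishes minute 120); plate making (finishes minute 60). Taking the maximum gives a start of minute 172, and it finishes at 172 + 55 = minute 227.
The bindery step waits on drying (finishes minute 227); the print run (finishes minute 162, plus 15-minute gap → minute 177); trimming (finishes minute 115). The latest of these is minute 227, which is the earliest the bindery step can start.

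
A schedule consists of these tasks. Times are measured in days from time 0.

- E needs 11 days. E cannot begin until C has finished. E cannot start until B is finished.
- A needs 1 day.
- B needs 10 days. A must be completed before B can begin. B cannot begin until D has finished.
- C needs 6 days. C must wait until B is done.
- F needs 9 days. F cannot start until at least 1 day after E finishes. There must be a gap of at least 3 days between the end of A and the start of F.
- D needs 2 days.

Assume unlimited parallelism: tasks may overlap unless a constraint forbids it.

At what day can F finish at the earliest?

Nothing blocks D, so it runs from day 0 to day 2.
A has no prerequisites, so it starts at day 0 and finishes at day 1.
B needs all of A (finishes day 1); D (finishes day 2). That puts its earliest start at day 2; it finishes at 2 + 10 = day 12.
After B (finishes day 12), C can start at day 12 and finishes at day 18.
For E: C (finishes day 18); B (finishes day 12). Taking the maximum gives a start of day 18, and it finishes at 18 + 11 = day 29.
F cannot start until E (finishes day 29, plus 1-day gap → day 30); A (finishes day 1, plus 3-day gap → day 4). The controlling bound is day 30, so F finishes at 30 + 9 = day 39.

39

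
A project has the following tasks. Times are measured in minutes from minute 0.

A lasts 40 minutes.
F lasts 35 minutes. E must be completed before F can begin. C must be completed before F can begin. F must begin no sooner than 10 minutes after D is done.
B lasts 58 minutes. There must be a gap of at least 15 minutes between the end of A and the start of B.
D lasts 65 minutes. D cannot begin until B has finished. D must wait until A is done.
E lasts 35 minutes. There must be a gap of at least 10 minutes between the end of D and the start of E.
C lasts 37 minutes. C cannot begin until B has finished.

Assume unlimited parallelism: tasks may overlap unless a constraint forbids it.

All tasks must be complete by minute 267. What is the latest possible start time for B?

64

F must finish by minute 267; it takes 35 minutes, so it must start by 267 − 35 = minute 232.
C has to be done before F (must start by minute 232). That means finishing by minute 232, i.e. starting by 232 − 37 = minute 195.
E must finish before F (must start by minute 232). With a 35-minute duration, E must start by 232 − 35 = minute 197.
D feeds E (must start by minute 197, minus 10-minute gap → minute 187); F (must start by minute 232, minus 10-minute gap → minute 222). Taking the minimum, D must finish by minute 187 and start by 187 − 65 = minute 122.
B must finish in time for C (must start by minute 195); D (must start by minute 122). The tightest is minute 122, so B must start by 122 − 58 = minute 64.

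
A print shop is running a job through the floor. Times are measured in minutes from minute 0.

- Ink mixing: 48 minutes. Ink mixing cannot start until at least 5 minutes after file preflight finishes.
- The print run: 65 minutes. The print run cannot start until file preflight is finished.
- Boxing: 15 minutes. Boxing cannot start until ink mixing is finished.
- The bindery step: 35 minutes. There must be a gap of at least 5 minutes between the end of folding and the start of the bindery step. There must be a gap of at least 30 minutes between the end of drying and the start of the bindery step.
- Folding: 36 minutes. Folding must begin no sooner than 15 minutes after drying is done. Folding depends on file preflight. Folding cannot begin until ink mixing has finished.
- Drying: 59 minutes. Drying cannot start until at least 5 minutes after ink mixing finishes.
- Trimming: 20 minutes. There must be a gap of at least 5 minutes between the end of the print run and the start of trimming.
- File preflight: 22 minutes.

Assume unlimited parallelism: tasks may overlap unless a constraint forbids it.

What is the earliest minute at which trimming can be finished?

112

Nothing blocks file preflight, so it runs from minute 0 to minute 22.
The print run waits on file preflight (finishes minute 22), so it starts at minute 22 and finishes at 22 + 65 = minute 87.
After the print run (finishes minute 87, plus 5-minute gap → minute 92), trimming can start at minute 92 and finishes at minute 112.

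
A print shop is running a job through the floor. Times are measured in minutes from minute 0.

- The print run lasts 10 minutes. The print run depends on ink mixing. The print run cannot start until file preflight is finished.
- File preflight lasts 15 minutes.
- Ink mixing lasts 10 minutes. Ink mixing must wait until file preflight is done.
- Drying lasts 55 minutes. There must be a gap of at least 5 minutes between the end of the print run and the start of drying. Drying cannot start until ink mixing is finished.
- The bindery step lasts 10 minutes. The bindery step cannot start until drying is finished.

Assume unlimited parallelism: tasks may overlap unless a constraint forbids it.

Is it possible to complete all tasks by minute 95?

No

File preflight can start immediately at minute 0; it finishes at minute 15.
After file preflight (finishes minute 15), ink mixing can start at minute 15 and finishes at minute 25.
For the print run: ink mixing (finishes minute 25); file preflight (finishes minute 15). Taking the maximum gives a start of minute 25, and it finishes at 25 + 10 = minute 35.
Drying needs all of the print run (finishes minute 35, plus 5-minute gap → minute 40); ink mixing (finishes minute 25). That puts its earliest start at minute 40; it finishes at 40 + 55 = minute 95.
After drying (finishes minute 95), the bindery step can start at minute 95 and finishes at minute 105.
The earliest everything can be done is minute 105, which is after the deadline of 95, so it is not possible.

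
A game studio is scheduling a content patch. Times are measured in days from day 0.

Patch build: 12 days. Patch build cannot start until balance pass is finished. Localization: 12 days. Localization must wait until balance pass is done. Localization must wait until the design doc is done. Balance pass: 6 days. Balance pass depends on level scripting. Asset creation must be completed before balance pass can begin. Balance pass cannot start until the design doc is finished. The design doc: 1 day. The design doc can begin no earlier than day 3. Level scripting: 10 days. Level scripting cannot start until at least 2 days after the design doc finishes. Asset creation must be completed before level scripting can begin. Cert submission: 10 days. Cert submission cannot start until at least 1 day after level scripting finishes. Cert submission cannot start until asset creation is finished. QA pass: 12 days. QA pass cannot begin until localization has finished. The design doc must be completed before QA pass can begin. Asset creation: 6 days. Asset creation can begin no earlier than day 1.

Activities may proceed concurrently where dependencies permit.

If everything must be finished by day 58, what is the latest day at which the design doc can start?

15

To finish by day 58, QA pass (duration 12) must start no later than day 46.
Localization must finish before QA pass (must start by day 46). With a 12-day duration, localization must start by 46 − 12 = day 34.
Patch build must finish by day 58; it takes 12 days, so it must start by 58 − 12 = day 46.
For balance pass: localization (must start by day 34); patch build (must start by day 46). The most restrictive is day 34; with a 6-day duration, balance pass must start by day 28.
Nothing follows cert submission; the deadline of day 58 is its only limit. It must start by 58 − 10 = day 48.
For level scripting: balance pass (must start by day 28); cert submission (must start by day 48, minus 1-day gap → day 47). The most restrictive is day 28; with a 10-day duration, level scripting must start by day 18.
The design doc feeds level scripting (must start by day 18, minus 2-day gap → day 16); balance pass (must start by day 28); localization (must start by day 34); QA pass (must start by day 46). Taking the minimum, the design doc must finish by day 16 and start by 16 − 1 = day 15.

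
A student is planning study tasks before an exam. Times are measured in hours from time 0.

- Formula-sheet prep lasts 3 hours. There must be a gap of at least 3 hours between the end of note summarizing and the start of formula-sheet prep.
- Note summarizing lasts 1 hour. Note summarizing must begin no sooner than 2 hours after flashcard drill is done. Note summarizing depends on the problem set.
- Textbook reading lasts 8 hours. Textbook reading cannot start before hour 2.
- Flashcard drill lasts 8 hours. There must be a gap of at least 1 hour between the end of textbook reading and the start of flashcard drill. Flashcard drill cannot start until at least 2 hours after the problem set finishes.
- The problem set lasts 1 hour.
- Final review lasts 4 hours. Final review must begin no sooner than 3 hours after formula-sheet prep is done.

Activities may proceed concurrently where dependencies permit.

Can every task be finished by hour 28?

The problem set has no prerequisites, so it starts at hour 0 and finishes at hour 1.
Textbook reading cannot begin until its own release at hour 2. It runs from hour 2 to 2 + 8 = hour 10.
Flashcard drill cannot start until textbook reading (finishes hour 10, plus 1-hour gap → hour 11); the problem set (finishes hour 1, plus 2-hour gap → hour 3). The controlling bound is hour 11, so flashcard drill finishes at 11 + 8 = hour 19.
Note summarizing needs all of flashcard drill (finishes hour 19, plus 2-hour gap → hour 21); the problem set (finishes hour 1). That puts its earliest start at hour 21; it finishes at 21 + 1 = hour 22.
After note summarizing (finishes hour 22, plus 3-hour gap → hour 25), formula-sheet prep can start at hour 25 and finishes at hour 28.
After formula-sheet prep (finishes hour 28, plus 3-hour gap → hour 31), final review can start at hour 31 and finishes at hour 35.
The earliest everything can be done is hour 35, which is after the deadline of 28, so it is not possible.

No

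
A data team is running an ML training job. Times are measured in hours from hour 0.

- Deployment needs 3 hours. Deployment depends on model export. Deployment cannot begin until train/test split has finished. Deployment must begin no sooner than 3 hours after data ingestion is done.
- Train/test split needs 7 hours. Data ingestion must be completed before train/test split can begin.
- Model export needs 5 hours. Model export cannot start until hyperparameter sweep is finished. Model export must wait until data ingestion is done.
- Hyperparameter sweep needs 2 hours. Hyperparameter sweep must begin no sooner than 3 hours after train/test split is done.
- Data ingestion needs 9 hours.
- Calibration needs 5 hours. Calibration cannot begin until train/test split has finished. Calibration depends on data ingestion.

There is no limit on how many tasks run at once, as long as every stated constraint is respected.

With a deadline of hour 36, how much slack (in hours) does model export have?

Nothing blocks data ingestion, so it runs from hour 0 to hour 9.
After data ingestion (finishes hour 9), train/test split can start at hour 9 and finishes at hour 16.
Hyperparameter sweep waits on train/test split (finishes hour 16, plus 3-hour gap → hour 19), so it starts at hour 19 and finishes at 19 + 2 = hour 21.
Model export cannot start until hyperparameter sweep (finishes hour 21); data ingestion (finishes hour 9). The controlling bound is hour 21, so model export finishes at 21 + 5 = hour 26.

Working backward from the deadline:
Nothing follows deployment; the deadline of hour 36 is its only limit. It must start by 36 − 3 = hour 33.
Model export feeds into deployment (must start by hour 33); so model export must finish by hour 33 and therefore start by hour 28.
So model export can start as early as hour 21 and as late as hour 28, giving 28 − 21 = 7 hours of slack.

7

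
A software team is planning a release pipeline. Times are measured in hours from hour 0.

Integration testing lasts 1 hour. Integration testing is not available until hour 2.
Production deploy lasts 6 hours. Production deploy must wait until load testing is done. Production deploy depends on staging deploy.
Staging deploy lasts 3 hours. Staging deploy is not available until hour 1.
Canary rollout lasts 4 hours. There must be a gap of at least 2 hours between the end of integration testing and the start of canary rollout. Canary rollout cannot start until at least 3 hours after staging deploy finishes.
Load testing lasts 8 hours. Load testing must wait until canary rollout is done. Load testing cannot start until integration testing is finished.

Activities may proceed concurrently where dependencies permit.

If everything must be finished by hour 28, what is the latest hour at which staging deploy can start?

Production deploy must finish by hour 28; it takes 6 hours, so it must start by 28 − 6 = hour 22.
Since production deploy (must start by hour 22) depends on it, load testing must finish by hour 22. Backing off its 8-hour duration gives a latest start of hour 14.
Since load testing (must start by hour 14) depends on it, canary rollout must finish by hour 14. Backing off its 4-hour duration gives a latest start of hour 10.
Staging deploy must finish in time for canary rollout (must start by hour 10, minus 3-hour gap → hour 7); production deploy (must start by hour 22). The tightest is hour 7, so staging deploy must start by 7 − 3 = hour 4.

4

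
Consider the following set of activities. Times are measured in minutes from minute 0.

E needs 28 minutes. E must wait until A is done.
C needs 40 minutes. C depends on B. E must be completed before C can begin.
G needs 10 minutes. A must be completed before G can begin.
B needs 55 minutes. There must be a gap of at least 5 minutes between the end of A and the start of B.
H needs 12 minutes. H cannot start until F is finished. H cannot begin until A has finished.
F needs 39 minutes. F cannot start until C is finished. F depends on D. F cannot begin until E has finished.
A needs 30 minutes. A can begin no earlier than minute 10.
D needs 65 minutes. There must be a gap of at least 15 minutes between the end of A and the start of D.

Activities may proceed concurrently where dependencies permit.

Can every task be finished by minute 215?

Yes

After its own release at minute 10, A can start at minute 10 and finishes at minute 40.
G cannot begin until A (finishes minute 40). It runs from minute 40 to 40 + 10 = minute 50.
After A (finishes minute 40), E can start at minute 40 and finishes at minute 68.
D waits on A (finishes minute 40, plus 15-minute gap → minute 55), so it starts at minute 55 and finishes at 55 + 65 = minute 120.
B waits on A (finishes minute 40, plus 5-minute gap → minute 45), so it starts at minute 45 and finishes at 45 + 55 = minute 100.
C has to wait for B (finishes minute 100); E (finishes minute 68). The latest of these is minute 100, so C runs minute 100 to 100 + 40 = minute 140.
For F: C (finishes minute 140); D (finishes minute 120); E (finishes minute 68). Taking the maximum gives a start of minute 140, and it finishes at 140 + 39 = minute 179.
For H: F (finishes minute 179); A (finishes minute 40). Taking the maximum gives a start of minute 179, and it finishes at 179 + 12 = minute 191.
Every task is finished by minute 191, which is no later than the deadline of 215, so the schedule is feasible.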